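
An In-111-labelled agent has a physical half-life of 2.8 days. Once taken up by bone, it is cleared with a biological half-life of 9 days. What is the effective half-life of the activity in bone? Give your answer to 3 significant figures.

1/t_eff = 1/t_phys + 1/t_biol = 1/2.8 + 1/9 = 0.46825 per day.
t_eff = 2.8 × 9 / (2.8 + 9) ≈ 2.1356 days.

2.14 days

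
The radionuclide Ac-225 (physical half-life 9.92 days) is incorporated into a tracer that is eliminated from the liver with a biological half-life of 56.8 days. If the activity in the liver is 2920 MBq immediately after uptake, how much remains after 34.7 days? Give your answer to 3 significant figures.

1/t_eff = 1/t_phys + 1/t_biol = 1/9.92 + 1/56.8 = 0.11841 per day.
t_eff = 9.92 × 56.8 / (9.92 + 56.8) ≈ 8.4451 days.
Remaining = 2920 × (1/2)^(34.7/8.4451) = 2920 × (1/2)^4.1089 ≈ 169.23 MBq.

169 MBq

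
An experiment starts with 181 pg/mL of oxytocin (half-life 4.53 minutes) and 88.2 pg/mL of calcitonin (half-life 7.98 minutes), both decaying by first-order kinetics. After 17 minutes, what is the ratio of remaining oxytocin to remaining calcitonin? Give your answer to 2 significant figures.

oxytocin: 181 × (1/2)^(17/4.53) = 181 × (1/2)^3.7528 ≈ 13.427 pg/mL.
calcitonin: 88.2 × (1/2)^(17/7.98) = 88.2 × (1/2)^2.1303 ≈ 20.145 pg/mL.
Ratio ≈ 13.427 / 20.145 ≈ 0.66651.

0.67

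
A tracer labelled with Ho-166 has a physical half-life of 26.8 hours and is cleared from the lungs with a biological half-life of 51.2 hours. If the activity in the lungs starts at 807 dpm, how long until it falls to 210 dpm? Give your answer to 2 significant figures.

1/t_eff = 1/t_phys + 1/t_biol = 1/26.8 + 1/51.2 = 0.056845 per hour.
t_eff = 26.8 × 51.2 / (26.8 + 51.2) ≈ 17.592 hours.
n = log₂(807/210) ≈ 1.9422; t = 1.9422 × 17.592 ≈ 34.166 hours.

34 hours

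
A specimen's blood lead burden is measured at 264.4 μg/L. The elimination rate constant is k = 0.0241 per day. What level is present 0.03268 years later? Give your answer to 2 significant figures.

t½ = ln 2 / k = 0.69315 / 0.0241 ≈ 28.761 days.
Convert the elapsed time: 0.03268 years = 11.9282 days.
Number of half-lives: n = 11.9282/28.761 ≈ 0.41473.
Remaining = 264.4 × (1/2)^0.41473 = 264.4 × 0.75016 ≈ 198.34 μg/L.

200 μg/L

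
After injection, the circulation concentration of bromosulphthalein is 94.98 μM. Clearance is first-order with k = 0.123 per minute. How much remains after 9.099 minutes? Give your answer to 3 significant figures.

t½ = ln 2 / k = 0.69315 / 0.123 ≈ 5.6353 minutes.
Number of half-lives: n = 9.099/5.6353 ≈ 1.6146.
Remaining = 94.98 × (1/2)^1.6146 = 94.98 × 0.32655 ≈ 31.016 μM.

31.0 μM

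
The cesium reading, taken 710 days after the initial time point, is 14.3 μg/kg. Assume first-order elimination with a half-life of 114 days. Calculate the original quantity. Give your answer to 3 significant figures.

1070 μg/kg

Number of half-lives elapsed: n = 710/114 ≈ 6.2281.
A₀ = A × 2^n = 14.3 × 2^6.2281 = 14.3 × 74.961 ≈ 1071.9 μg/kg.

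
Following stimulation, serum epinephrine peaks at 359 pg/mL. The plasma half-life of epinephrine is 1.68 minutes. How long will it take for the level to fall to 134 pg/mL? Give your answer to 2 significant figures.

2.4 minutes

Fraction remaining = 134/359 ≈ 0.37326.
n = log₂(359/134) = ln(2.6791)/ln 2 ≈ 1.4218 half-lives.
t = n × t½ = 1.4218 × 1.68 ≈ 2.3885 minutes.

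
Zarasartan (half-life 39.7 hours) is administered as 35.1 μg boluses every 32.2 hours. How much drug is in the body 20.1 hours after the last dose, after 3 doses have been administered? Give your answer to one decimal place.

The 3 doses were given 84.5, 52.3, 20.1 hours ago.
Total = 35.1·(1/2)^(84.5/39.7) + 35.1·(1/2)^(52.3/39.7) + 35.1·(1/2)^(20.1/39.7)
      = 8.0274 + 14.084 + 24.711 ≈ 46.823 μg.

46.8 μg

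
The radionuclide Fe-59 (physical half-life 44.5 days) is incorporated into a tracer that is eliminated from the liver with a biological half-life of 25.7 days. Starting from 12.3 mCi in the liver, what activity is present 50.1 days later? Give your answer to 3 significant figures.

1.46 mCi

1/t_eff = 1/t_phys + 1/t_biol = 1/44.5 + 1/25.7 = 0.061382 per day.
t_eff = 44.5 × 25.7 / (44.5 + 25.7) ≈ 16.291 days.
Remaining = 12.3 × (1/2)^(50.1/16.291) = 12.3 × (1/2)^3.0753 ≈ 1.4594 mCi.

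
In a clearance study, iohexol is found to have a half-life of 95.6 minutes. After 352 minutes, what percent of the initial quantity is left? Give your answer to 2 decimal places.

7.79%

n = 352/95.6 ≈ 3.682 half-lives.
Fraction remaining = (1/2)^3.682 ≈ 0.077912, i.e. 7.7912%.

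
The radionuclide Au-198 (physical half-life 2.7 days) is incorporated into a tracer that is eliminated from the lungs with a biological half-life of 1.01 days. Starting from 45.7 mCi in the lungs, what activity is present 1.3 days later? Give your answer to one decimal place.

1/t_eff = 1/t_phys + 1/t_biol = 1/2.7 + 1/1.01 = 1.3605 per day.
t_eff = 2.7 × 1.01 / (2.7 + 1.01) ≈ 0.73504 days.
Remaining = 45.7 × (1/2)^(1.3/0.73504) = 45.7 × (1/2)^1.7686 ≈ 13.413 mCi.

13.4 mCi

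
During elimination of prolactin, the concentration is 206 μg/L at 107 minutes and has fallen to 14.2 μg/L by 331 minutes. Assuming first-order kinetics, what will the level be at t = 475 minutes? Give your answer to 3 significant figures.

Over Δt = 331 − 107 = 224 minutes, the level fell by a factor of 206/14.2 ≈ 14.507.
n = log₂(14.507) ≈ 3.8587 half-lives, so t½ = 224/3.8587 ≈ 58.051 minutes.
From t = 331 to t = 475: 14.2 × (1/2)^((475−331)/58.051) ≈ 2.5442 μg/L.

2.54 μg/L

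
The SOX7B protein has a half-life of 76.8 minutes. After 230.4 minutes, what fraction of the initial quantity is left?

n = 230.4/76.8 ≈ 3 half-lives.
Fraction remaining = (1/2)^3 ≈ 0.125.

0.125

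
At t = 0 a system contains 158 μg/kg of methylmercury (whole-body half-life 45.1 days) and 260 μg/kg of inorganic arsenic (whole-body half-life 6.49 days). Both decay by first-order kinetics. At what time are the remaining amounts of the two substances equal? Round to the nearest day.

5 days

Set 158·(1/2)^(t/45.1) = 260·(1/2)^(t/6.49).
Taking log₂: log₂(158/260) = t·(1/45.1 − 1/6.49).
log₂(0.60769) = -0.71859; 1/45.1 − 1/6.49 = -0.13191.
t = -0.71859 / -0.13191 ≈ 5.4475 days.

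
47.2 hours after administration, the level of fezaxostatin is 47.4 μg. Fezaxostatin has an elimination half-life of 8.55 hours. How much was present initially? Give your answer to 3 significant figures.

Number of half-lives elapsed: n = 47.2/8.55 ≈ 5.5205.
A₀ = A × 2^n = 47.4 × 2^5.5205 = 47.4 × 45.901 ≈ 2175.7 μg.

2180 μg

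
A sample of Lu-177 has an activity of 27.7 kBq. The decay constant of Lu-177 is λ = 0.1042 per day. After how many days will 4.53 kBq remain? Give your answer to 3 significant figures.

t½ = ln 2 / λ = 0.69315 / 0.1042 ≈ 6.6521 days.
Fraction remaining = 4.53/27.7 ≈ 0.16354.
n = log₂(27.7/4.53) = ln(6.1148)/ln 2 ≈ 2.6123 half-lives.
t = n × t½ = 2.6123 × 6.6521 ≈ 17.377 days.

17.4 days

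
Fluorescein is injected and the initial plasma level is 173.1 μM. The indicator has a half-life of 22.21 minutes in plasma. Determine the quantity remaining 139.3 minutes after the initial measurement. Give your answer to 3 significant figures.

Number of half-lives: n = 139.3/22.21 ≈ 6.2719.
Remaining = 173.1 × (1/2)^6.2719 = 173.1 × 0.012941 ≈ 2.24 μM.

2.24 μM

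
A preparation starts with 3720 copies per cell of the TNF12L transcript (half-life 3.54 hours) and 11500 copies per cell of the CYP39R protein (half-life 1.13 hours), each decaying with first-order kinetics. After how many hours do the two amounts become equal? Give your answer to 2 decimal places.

Set 3720·(1/2)^(t/3.54) = 11500·(1/2)^(t/1.13).
Taking log₂: log₂(3720/11500) = t·(1/3.54 − 1/1.13).
log₂(0.32348) = -1.6283; 1/3.54 − 1/1.13 = -0.60247.
t = -1.6283 / -0.60247 ≈ 2.7026 hours.

2.70 hours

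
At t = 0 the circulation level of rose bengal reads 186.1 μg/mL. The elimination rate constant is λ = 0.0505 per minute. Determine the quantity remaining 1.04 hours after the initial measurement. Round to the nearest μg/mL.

t½ = ln 2 / λ = 0.69315 / 0.0505 ≈ 13.726 minutes.
Convert the elapsed time: 1.04 hours = 62.4 minutes.
Number of half-lives: n = 62.4/13.726 ≈ 4.5462.
Remaining = 186.1 × (1/2)^4.5462 = 186.1 × 0.042801 ≈ 7.9652 μg/mL.

8 μg/mL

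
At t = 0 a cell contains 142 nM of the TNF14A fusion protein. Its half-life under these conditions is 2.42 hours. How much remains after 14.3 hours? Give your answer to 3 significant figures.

Number of half-lives: n = 14.3/2.42 ≈ 5.9091.
Remaining = 142 × (1/2)^5.9091 = 142 × 0.016641 ≈ 2.3631 nM.

2.36 nM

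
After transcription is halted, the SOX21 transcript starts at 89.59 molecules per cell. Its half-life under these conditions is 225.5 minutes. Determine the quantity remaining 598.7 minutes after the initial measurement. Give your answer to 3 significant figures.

14.2 molecules per cell

Number of half-lives: n = 598.7/225.5 ≈ 2.655.
Remaining = 89.59 × (1/2)^2.655 = 89.59 × 0.15877 ≈ 14.224 molecules per cell.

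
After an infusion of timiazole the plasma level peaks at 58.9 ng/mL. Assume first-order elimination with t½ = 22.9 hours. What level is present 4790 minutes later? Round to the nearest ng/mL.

5 ng/mL

Convert the elapsed time: 4790 minutes = 79.8333 hours.
Number of half-lives: n = 79.8333/22.9 ≈ 3.4862.
Remaining = 58.9 × (1/2)^3.4862 = 58.9 × 0.08924 ≈ 5.2562 ng/mL.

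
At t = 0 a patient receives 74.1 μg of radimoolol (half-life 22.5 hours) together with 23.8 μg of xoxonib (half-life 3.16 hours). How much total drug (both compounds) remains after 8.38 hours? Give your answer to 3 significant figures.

radimoolol: 74.1 × (1/2)^(8.38/22.5) = 74.1 × (1/2)^0.37244 ≈ 57.24 μg.
xoxonib: 23.8 × (1/2)^(8.38/3.16) = 23.8 × (1/2)^2.6519 ≈ 3.7868 μg.
Total = 57.24 + 3.7868 ≈ 61.027 μg.

61.0 μg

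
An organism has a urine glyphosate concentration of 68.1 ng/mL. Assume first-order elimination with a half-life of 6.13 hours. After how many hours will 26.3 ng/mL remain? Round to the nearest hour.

Fraction remaining = 26.3/68.1 ≈ 0.3862.
n = log₂(68.1/26.3) = ln(2.5894)/ln 2 ≈ 1.3726 half-lives.
t = n × t½ = 1.3726 × 6.13 ≈ 8.414 hours.

8 hours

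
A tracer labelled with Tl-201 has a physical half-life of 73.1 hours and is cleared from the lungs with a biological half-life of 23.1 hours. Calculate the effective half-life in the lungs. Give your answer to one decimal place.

1/t_eff = 1/t_phys + 1/t_biol = 1/73.1 + 1/23.1 = 0.05697 per hour.
t_eff = 73.1 × 23.1 / (73.1 + 23.1) ≈ 17.553 hours.

17.6 hours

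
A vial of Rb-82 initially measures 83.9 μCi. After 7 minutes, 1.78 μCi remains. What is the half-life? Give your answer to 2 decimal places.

A/A₀ = 1.78/83.9 ≈ 0.021216.
n = log₂(47.135) ≈ 5.5587 half-lives elapsed in 7 minutes.
t½ = 7/5.5587 ≈ 1.2593 minutes.

1.26 minutes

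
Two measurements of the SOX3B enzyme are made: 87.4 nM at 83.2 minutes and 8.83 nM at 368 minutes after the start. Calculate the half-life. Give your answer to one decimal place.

Over Δt = 368 − 83.2 = 284.8 minutes, the level fell by a factor of 87.4/8.83 ≈ 9.8981.
n = log₂(9.8981) ≈ 3.3071 half-lives, so t½ = 284.8/3.3071 ≈ 86.116 minutes.

86.1 minutes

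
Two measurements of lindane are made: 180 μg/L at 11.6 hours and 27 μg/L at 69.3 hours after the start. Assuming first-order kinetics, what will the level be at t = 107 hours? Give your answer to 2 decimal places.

Over Δt = 69.3 − 11.6 = 57.7 hours, the level fell by a factor of 180/27 ≈ 6.6667.
n = log₂(6.6667) ≈ 2.737 half-lives, so t½ = 57.7/2.737 ≈ 21.082 hours.
From t = 69.3 to t = 107: 27 × (1/2)^((107−69.3)/21.082) ≈ 7.817 μg/L.

7.82 μg/L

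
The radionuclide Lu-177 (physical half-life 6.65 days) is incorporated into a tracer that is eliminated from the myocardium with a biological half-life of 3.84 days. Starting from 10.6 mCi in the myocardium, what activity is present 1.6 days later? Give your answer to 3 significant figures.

1/t_eff = 1/t_phys + 1/t_biol = 1/6.65 + 1/3.84 = 0.41079 per day.
t_eff = 6.65 × 3.84 / (6.65 + 3.84) ≈ 2.4343 days.
Remaining = 10.6 × (1/2)^(1.6/2.4343) = 10.6 × (1/2)^0.65727 ≈ 6.7212 mCi.

6.72 mCi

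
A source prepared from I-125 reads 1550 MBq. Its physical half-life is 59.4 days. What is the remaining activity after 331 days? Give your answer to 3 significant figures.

Number of half-lives: n = 331/59.4 ≈ 5.5724.
Remaining = 1550 × (1/2)^5.5724 = 1550 × 0.021016 ≈ 32.574 MBq.

32.6 MBq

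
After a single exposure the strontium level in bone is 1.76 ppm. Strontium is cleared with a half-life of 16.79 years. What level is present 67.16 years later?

Elapsed time is 4 half-lives (67.16/16.79).
Each half-life halves the amount: 1.76 × (1/2)^4 = 1.76/16 = 0.11 ppm.

0.11 ppm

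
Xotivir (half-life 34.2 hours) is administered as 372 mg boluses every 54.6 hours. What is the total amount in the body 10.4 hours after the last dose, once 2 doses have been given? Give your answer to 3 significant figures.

The 2 doses were given 65, 10.4 hours ago.
Total = 372·(1/2)^(65/34.2) + 372·(1/2)^(10.4/34.2)
      = 99.635 + 301.3 ≈ 400.94 mg.

401 mg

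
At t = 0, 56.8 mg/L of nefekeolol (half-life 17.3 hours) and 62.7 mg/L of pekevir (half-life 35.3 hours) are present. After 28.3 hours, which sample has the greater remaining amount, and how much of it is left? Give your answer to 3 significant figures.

pekevir, 36.0 mg/L

nefekeolol: 56.8 × (1/2)^1.6358 ≈ 18.277 mg/L.
pekevir: 62.7 × (1/2)^0.8017 ≈ 35.969 mg/L.
Pekevir has more remaining, at ≈ 35.969 mg/L.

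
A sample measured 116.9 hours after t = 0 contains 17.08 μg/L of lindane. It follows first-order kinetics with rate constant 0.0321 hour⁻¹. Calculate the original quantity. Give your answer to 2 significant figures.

t½ = ln 2 / k = 0.69315 / 0.0321 ≈ 21.593 hours.
Number of half-lives elapsed: n = 116.9/21.593 ≈ 5.4137.
A₀ = A × 2^n = 17.08 × 2^5.4137 = 17.08 × 42.627 ≈ 728.07 μg/L.

730 μg/L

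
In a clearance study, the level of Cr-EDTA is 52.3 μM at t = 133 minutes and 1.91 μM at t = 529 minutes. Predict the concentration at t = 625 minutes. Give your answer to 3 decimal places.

0.856 μM

Over Δt = 529 − 133 = 396 minutes, the level fell by a factor of 52.3/1.91 ≈ 27.382.
n = log₂(27.382) ≈ 4.7752 half-lives, so t½ = 396/4.7752 ≈ 82.929 minutes.
From t = 529 to t = 625: 1.91 × (1/2)^((625−529)/82.929) ≈ 0.85616 μM.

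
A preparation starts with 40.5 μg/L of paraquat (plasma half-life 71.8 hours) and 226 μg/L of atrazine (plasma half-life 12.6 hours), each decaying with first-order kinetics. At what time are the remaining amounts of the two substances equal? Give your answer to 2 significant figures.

38 hours

Set 40.5·(1/2)^(t/71.8) = 226·(1/2)^(t/12.6).
Taking log₂: log₂(40.5/226) = t·(1/71.8 − 1/12.6).
log₂(0.1792) = -2.4803; 1/71.8 − 1/12.6 = -0.065438.
t = -2.4803 / -0.065438 ≈ 37.904 hours.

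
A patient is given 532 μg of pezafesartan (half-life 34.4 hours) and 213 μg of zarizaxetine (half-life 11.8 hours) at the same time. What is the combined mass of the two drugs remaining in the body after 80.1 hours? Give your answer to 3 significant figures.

108 μg

pezafesartan: 532 × (1/2)^(80.1/34.4) = 532 × (1/2)^2.3285 ≈ 105.92 μg.
zarizaxetine: 213 × (1/2)^(80.1/11.8) = 213 × (1/2)^6.7881 ≈ 1.9273 μg.
Total = 105.92 + 1.9273 ≈ 107.84 μg.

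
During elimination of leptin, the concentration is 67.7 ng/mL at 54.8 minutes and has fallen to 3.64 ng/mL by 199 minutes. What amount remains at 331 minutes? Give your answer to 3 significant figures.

Over Δt = 199 − 54.8 = 144.2 minutes, the level fell by a factor of 67.7/3.64 ≈ 18.599.
n = log₂(18.599) ≈ 4.2171 half-lives, so t½ = 144.2/4.2171 ≈ 34.194 minutes.
From t = 199 to t = 331: 3.64 × (1/2)^((331−199)/34.194) ≈ 0.25062 ng/mL.

0.251 ng/mL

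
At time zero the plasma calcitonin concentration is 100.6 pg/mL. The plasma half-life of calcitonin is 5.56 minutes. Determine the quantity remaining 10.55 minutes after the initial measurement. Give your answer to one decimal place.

Number of half-lives: n = 10.55/5.56 ≈ 1.8975.
Remaining = 100.6 × (1/2)^1.8975 = 100.6 × 0.26841 ≈ 27.002 pg/mL.

27.0 pg/mL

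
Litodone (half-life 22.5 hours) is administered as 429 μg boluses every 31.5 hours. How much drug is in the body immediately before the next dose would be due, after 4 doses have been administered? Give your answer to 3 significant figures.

The 4 doses were given 126, 94.5, 63, 31.5 hours ago.
Total = 429·(1/2)^(126/22.5) + 429·(1/2)^(94.5/22.5) + 429·(1/2)^(63/22.5) + 429·(1/2)^(31.5/22.5)
      = 8.8448 + 23.342 + 61.599 + 162.56 ≈ 256.35 μg.

256 μg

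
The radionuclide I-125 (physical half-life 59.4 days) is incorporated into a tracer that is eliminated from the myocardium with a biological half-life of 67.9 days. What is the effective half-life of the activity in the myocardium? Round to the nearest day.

32 days

1/t_eff = 1/t_phys + 1/t_biol = 1/59.4 + 1/67.9 = 0.031563 per day.
t_eff = 59.4 × 67.9 / (59.4 + 67.9) ≈ 31.683 days.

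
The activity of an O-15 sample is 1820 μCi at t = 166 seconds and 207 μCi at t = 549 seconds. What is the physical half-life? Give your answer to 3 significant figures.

Over Δt = 549 − 166 = 383 seconds, the level fell by a factor of 1820/207 ≈ 8.7923.
n = log₂(8.7923) ≈ 3.1362 half-lives, so t½ = 383/3.1362 ≈ 122.12 seconds.

122 seconds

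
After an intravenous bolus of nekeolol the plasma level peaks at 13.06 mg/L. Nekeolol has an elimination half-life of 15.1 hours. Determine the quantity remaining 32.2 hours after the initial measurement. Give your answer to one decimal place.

3.0 mg/L

Number of half-lives: n = 32.2/15.1 ≈ 2.1325.
Remaining = 13.06 × (1/2)^2.1325 = 13.06 × 0.22807 ≈ 2.9786 mg/L.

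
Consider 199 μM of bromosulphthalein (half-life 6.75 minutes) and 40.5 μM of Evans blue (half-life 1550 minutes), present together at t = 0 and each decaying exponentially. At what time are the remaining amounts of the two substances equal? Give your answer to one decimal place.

Set 199·(1/2)^(t/6.75) = 40.5·(1/2)^(t/1550).
Taking log₂: log₂(199/40.5) = t·(1/6.75 − 1/1550).
log₂(4.9136) = 2.2968; 1/6.75 − 1/1550 = 0.1475.
t = 2.2968 / 0.1475 ≈ 15.571 minutes.

15.6 minutes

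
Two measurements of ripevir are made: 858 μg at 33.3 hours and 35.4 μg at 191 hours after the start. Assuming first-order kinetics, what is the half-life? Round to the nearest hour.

Over Δt = 191 − 33.3 = 157.7 hours, the level fell by a factor of 858/35.4 ≈ 24.237.
n = log₂(24.237) ≈ 4.5992 half-lives, so t½ = 157.7/4.5992 ≈ 34.289 hours.

34 hours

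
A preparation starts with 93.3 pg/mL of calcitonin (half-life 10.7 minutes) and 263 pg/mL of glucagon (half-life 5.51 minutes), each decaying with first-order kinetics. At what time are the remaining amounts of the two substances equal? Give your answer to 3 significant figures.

17.0 minutes

Set 93.3·(1/2)^(t/10.7) = 263·(1/2)^(t/5.51).
Taking log₂: log₂(93.3/263) = t·(1/10.7 − 1/5.51).
log₂(0.35475) = -1.4951; 1/10.7 − 1/5.51 = -0.08803.
t = -1.4951 / -0.08803 ≈ 16.984 minutes.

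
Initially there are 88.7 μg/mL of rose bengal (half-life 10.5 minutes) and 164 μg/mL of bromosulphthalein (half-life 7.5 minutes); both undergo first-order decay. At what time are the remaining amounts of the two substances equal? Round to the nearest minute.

Set 88.7·(1/2)^(t/10.5) = 164·(1/2)^(t/7.5).
Taking log₂: log₂(88.7/164) = t·(1/10.5 − 1/7.5).
log₂(0.54085) = -0.88669; 1/10.5 − 1/7.5 = -0.038095.
t = -0.88669 / -0.038095 ≈ 23.276 minutes.

23 minutes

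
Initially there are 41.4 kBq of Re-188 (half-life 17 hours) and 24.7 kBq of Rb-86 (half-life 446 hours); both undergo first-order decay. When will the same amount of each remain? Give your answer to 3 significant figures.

Set 41.4·(1/2)^(t/17) = 24.7·(1/2)^(t/446).
Taking log₂: log₂(41.4/24.7) = t·(1/17 − 1/446).
log₂(1.6761) = 0.74512; 1/17 − 1/446 = 0.056581.
t = 0.74512 / 0.056581 ≈ 13.169 hours.

13.2 hours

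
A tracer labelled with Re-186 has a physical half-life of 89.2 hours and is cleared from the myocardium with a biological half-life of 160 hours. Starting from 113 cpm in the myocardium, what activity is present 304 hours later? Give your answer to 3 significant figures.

2.85 cpm

1/t_eff = 1/t_phys + 1/t_biol = 1/89.2 + 1/160 = 0.017461 per hour.
t_eff = 89.2 × 160 / (89.2 + 160) ≈ 57.271 hours.
Remaining = 113 × (1/2)^(304/57.271) = 113 × (1/2)^5.3081 ≈ 2.8523 cpm.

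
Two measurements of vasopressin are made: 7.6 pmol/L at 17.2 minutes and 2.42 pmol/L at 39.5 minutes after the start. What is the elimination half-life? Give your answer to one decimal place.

Over Δt = 39.5 − 17.2 = 22.3 minutes, the level fell by a factor of 7.6/2.42 ≈ 3.1405.
n = log₂(3.1405) ≈ 1.651 half-lives, so t½ = 22.3/1.651 ≈ 13.507 minutes.

13.5 minutes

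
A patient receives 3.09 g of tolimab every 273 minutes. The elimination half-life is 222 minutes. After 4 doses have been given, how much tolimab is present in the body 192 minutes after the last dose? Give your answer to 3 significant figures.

The 4 doses were given 1011, 738, 465, 192 minutes ago.
Total = 3.09·(1/2)^(1011/222) + 3.09·(1/2)^(738/222) + 3.09·(1/2)^(465/222) + 3.09·(1/2)^(192/222)
      = 0.13154 + 0.30849 + 0.72347 + 1.6967 ≈ 2.8602 g.

2.86 g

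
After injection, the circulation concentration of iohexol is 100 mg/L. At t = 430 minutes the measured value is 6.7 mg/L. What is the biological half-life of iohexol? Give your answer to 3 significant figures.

110 minutes

A/A₀ = 6.7/100 ≈ 0.067.
n = log₂(14.925) ≈ 3.8997 half-lives elapsed in 430 minutes.
t½ = 430/3.8997 ≈ 110.27 minutes.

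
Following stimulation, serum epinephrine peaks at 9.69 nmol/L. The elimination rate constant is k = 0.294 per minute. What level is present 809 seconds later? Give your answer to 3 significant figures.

t½ = ln 2 / k = 0.69315 / 0.294 ≈ 2.3576 minutes.
Convert the elapsed time: 809 seconds = 13.4833 minutes.
Number of half-lives: n = 13.4833/2.3576 ≈ 5.719.
Remaining = 9.69 × (1/2)^5.719 = 9.69 × 0.018985 ≈ 0.18397 nmol/L.

0.184 nmol/L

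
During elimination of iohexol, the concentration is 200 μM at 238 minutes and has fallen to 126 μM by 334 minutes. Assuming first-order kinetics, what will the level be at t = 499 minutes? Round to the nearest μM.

57 μM

Over Δt = 334 − 238 = 96 minutes, the level fell by a factor of 200/126 ≈ 1.5873.
n = log₂(1.5873) ≈ 0.66658 half-lives, so t½ = 96/0.66658 ≈ 144.02 minutes.
From t = 334 to t = 499: 126 × (1/2)^((499−334)/144.02) ≈ 56.949 μM.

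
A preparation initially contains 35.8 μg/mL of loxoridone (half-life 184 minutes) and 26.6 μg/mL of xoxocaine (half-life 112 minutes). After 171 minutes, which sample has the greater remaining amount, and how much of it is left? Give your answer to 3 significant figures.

loxoridone, 18.8 μg/mL

loxoridone: 35.8 × (1/2)^0.92935 ≈ 18.798 μg/mL.
xoxocaine: 26.6 × (1/2)^1.5268 ≈ 9.2315 μg/mL.
Loxoridone has more remaining, at ≈ 18.798 μg/mL.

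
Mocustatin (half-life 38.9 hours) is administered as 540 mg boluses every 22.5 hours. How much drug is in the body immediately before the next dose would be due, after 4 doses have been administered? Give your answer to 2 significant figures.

The 4 doses were given 90, 67.5, 45, 22.5 hours ago.
Total = 540·(1/2)^(90/38.9) + 540·(1/2)^(67.5/38.9) + 540·(1/2)^(45/38.9) + 540·(1/2)^(22.5/38.9)
      = 108.62 + 162.2 + 242.19 + 361.64 ≈ 874.65 mg.

870 mg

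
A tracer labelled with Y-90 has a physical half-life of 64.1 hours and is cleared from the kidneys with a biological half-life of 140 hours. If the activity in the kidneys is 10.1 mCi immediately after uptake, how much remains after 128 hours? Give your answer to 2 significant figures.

1.3 mCi

1/t_eff = 1/t_phys + 1/t_biol = 1/64.1 + 1/140 = 0.022743 per hour.
t_eff = 64.1 × 140 / (64.1 + 140) ≈ 43.969 hours.
Remaining = 10.1 × (1/2)^(128/43.969) = 10.1 × (1/2)^2.9112 ≈ 1.3427 mCi.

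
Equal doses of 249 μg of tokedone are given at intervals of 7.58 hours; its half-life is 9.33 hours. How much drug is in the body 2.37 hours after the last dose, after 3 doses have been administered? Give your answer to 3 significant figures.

395 μg

The 3 doses were given 17.53, 9.95, 2.37 hours ago.
Total = 249·(1/2)^(17.53/9.33) + 249·(1/2)^(9.95/9.33) + 249·(1/2)^(2.37/9.33)
      = 67.702 + 118.9 + 208.8 ≈ 395.4 μg.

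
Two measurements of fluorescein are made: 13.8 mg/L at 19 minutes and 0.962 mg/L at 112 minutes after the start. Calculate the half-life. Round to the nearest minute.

24 minutes

Over Δt = 112 − 19 = 93 minutes, the level fell by a factor of 13.8/0.962 ≈ 14.345.
n = log₂(14.345) ≈ 3.8425 half-lives, so t½ = 93/3.8425 ≈ 24.203 minutes.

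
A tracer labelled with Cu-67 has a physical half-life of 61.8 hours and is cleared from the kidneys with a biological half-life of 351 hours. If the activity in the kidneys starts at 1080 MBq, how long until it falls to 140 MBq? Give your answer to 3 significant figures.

155 hours

1/t_eff = 1/t_phys + 1/t_biol = 1/61.8 + 1/351 = 0.01903 per hour.
t_eff = 61.8 × 351 / (61.8 + 351) ≈ 52.548 hours.
n = log₂(1080/140) ≈ 2.9475; t = 2.9475 × 52.548 ≈ 154.89 hours.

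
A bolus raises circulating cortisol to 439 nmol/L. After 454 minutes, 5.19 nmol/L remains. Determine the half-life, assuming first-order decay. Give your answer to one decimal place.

70.9 minutes

A/A₀ = 5.19/439 ≈ 0.011822.
n = log₂(84.586) ≈ 6.4023 half-lives elapsed in 454 minutes.
t½ = 454/6.4023 ≈ 70.912 minutes.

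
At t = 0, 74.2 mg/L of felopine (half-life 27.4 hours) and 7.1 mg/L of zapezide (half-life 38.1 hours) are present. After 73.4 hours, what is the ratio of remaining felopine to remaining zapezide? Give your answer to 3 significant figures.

6.20

felopine: 74.2 × (1/2)^(73.4/27.4) = 74.2 × (1/2)^2.6788 ≈ 11.588 mg/L.
zapezide: 7.1 × (1/2)^(73.4/38.1) = 7.1 × (1/2)^1.9265 ≈ 1.8678 mg/L.
Ratio ≈ 11.588 / 1.8678 ≈ 6.204.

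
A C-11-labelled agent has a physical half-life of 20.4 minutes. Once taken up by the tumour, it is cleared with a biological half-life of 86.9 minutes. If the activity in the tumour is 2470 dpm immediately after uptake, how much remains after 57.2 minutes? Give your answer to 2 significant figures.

1/t_eff = 1/t_phys + 1/t_biol = 1/20.4 + 1/86.9 = 0.060527 per minute.
t_eff = 20.4 × 86.9 / (20.4 + 86.9) ≈ 16.522 minutes.
Remaining = 2470 × (1/2)^(57.2/16.522) = 2470 × (1/2)^3.4621 ≈ 224.12 dpm.

220 dpm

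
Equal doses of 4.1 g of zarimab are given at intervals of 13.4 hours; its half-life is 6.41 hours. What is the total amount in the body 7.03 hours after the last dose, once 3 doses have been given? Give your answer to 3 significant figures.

2.47 g

The 3 doses were given 33.83, 20.43, 7.03 hours ago.
Total = 4.1·(1/2)^(33.83/6.41) + 4.1·(1/2)^(20.43/6.41) + 4.1·(1/2)^(7.03/6.41)
      = 0.10569 + 0.45013 + 1.9171 ≈ 2.4729 g.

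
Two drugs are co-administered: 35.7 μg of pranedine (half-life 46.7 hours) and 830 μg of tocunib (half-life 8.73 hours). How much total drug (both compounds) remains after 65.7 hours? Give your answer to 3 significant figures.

18.0 μg

pranedine: 35.7 × (1/2)^(65.7/46.7) = 35.7 × (1/2)^1.4069 ≈ 13.464 μg.
tocunib: 830 × (1/2)^(65.7/8.73) = 830 × (1/2)^7.5258 ≈ 4.504 μg.
Total = 13.464 + 4.504 ≈ 17.968 μg.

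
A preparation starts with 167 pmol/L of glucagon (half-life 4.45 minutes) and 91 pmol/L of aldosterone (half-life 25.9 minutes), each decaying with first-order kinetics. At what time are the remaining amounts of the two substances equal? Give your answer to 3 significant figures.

4.71 minutes

Set 167·(1/2)^(t/4.45) = 91·(1/2)^(t/25.9).
Taking log₂: log₂(167/91) = t·(1/4.45 − 1/25.9).
log₂(1.8352) = 0.87591; 1/4.45 − 1/25.9 = 0.18611.
t = 0.87591 / 0.18611 ≈ 4.7064 minutes.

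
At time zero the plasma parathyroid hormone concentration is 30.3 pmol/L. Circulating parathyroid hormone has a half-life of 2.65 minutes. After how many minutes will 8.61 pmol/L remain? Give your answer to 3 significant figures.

4.81 minutes

Fraction remaining = 8.61/30.3 ≈ 0.28416.
n = log₂(30.3/8.61) = ln(3.5192)/ln 2 ≈ 1.8152 half-lives.
t = n × t½ = 1.8152 × 2.65 ≈ 4.8104 minutes.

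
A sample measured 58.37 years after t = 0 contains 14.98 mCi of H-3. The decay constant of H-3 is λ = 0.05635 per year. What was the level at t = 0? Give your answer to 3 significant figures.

402 mCi

t½ = ln 2 / λ = 0.69315 / 0.05635 ≈ 12.301 years.
Number of half-lives elapsed: n = 58.37/12.301 ≈ 4.7452.
A₀ = A × 2^n = 14.98 × 2^4.7452 = 14.98 × 26.82 ≈ 401.76 mCi.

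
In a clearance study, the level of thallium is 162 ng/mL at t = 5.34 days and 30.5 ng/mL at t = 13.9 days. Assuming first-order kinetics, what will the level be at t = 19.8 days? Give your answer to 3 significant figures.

Over Δt = 13.9 − 5.34 = 8.56 days, the level fell by a factor of 162/30.5 ≈ 5.3115.
n = log₂(5.3115) ≈ 2.4091 half-lives, so t½ = 8.56/2.4091 ≈ 3.5532 days.
From t = 13.9 to t = 19.8: 30.5 × (1/2)^((19.8−13.9)/3.5532) ≈ 9.6481 ng/mL.

9.65 ng/mL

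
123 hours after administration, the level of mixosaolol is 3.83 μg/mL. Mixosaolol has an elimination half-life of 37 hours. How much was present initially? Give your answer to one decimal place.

Number of half-lives elapsed: n = 123/37 ≈ 3.3243.
A₀ = A × 2^n = 3.83 × 2^3.3243 = 3.83 × 10.017 ≈ 38.364 μg/mL.

38.4 μg/mL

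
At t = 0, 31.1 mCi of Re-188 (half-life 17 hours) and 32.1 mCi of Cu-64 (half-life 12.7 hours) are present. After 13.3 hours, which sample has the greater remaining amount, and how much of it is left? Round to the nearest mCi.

Re-188: 31.1 × (1/2)^0.78235 ≈ 18.082 mCi.
Cu-64: 32.1 × (1/2)^1.0472 ≈ 15.533 mCi.
Re-188 has more remaining, at ≈ 18.082 mCi.

Re-188, 18 mCi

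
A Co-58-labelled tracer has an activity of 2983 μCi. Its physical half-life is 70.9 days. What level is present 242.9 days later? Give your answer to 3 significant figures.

278 μCi

Number of half-lives: n = 242.9/70.9 ≈ 3.426.
Remaining = 2983 × (1/2)^3.426 = 2983 × 0.093043 ≈ 277.55 μCi.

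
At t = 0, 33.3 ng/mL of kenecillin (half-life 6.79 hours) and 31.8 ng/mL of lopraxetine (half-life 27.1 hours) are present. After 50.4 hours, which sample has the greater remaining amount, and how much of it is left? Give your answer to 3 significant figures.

lopraxetine, 8.76 ng/mL

kenecillin: 33.3 × (1/2)^7.4227 ≈ 0.19409 ng/mL.
lopraxetine: 31.8 × (1/2)^1.8598 ≈ 8.7615 ng/mL.
Lopraxetine has more remaining, at ≈ 8.7615 ng/mL.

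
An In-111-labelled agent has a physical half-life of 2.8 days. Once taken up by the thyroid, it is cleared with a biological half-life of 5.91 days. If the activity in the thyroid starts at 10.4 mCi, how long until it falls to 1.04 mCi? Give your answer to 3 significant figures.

1/t_eff = 1/t_phys + 1/t_biol = 1/2.8 + 1/5.91 = 0.52635 per day.
t_eff = 2.8 × 5.91 / (2.8 + 5.91) ≈ 1.8999 days.
n = log₂(10.4/1.04) ≈ 3.3219; t = 3.3219 × 1.8999 ≈ 6.3113 days.

6.31 days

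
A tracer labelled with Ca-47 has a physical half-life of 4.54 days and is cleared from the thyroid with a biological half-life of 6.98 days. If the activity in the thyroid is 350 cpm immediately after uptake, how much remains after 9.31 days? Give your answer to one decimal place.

1/t_eff = 1/t_phys + 1/t_biol = 1/4.54 + 1/6.98 = 0.36353 per day.
t_eff = 4.54 × 6.98 / (4.54 + 6.98) ≈ 2.7508 days.
Remaining = 350 × (1/2)^(9.31/2.7508) = 350 × (1/2)^3.3845 ≈ 33.515 cpm.

33.5 cpm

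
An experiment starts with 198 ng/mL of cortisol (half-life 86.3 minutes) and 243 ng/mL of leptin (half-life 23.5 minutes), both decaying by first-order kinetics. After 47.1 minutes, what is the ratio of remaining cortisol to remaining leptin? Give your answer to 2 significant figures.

cortisol: 198 × (1/2)^(47.1/86.3) = 198 × (1/2)^0.54577 ≈ 135.64 ng/mL.
leptin: 243 × (1/2)^(47.1/23.5) = 243 × (1/2)^2.0043 ≈ 60.571 ng/mL.
Ratio ≈ 135.64 / 60.571 ≈ 2.2393.

2.2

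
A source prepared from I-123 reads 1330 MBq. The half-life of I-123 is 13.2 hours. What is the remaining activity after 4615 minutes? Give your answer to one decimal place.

23.4 MBq

Convert the elapsed time: 4615 minutes = 76.9167 hours.
Number of half-lives: n = 76.9167/13.2 ≈ 5.827.
Remaining = 1330 × (1/2)^5.827 = 1330 × 0.017615 ≈ 23.428 MBq.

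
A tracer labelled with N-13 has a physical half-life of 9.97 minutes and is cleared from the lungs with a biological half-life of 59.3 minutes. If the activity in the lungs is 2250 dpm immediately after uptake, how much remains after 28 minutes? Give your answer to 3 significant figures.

1/t_eff = 1/t_phys + 1/t_biol = 1/9.97 + 1/59.3 = 0.11716 per minute.
t_eff = 9.97 × 59.3 / (9.97 + 59.3) ≈ 8.535 minutes.
Remaining = 2250 × (1/2)^(28/8.535) = 2250 × (1/2)^3.2806 ≈ 231.54 dpm.

232 dpm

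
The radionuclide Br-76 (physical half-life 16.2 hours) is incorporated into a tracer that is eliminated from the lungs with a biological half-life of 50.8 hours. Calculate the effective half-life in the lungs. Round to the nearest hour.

1/t_eff = 1/t_phys + 1/t_biol = 1/16.2 + 1/50.8 = 0.081413 per hour.
t_eff = 16.2 × 50.8 / (16.2 + 50.8) ≈ 12.283 hours.

12 hours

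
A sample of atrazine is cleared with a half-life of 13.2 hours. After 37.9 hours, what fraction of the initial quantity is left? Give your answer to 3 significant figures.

0.137

n = 37.9/13.2 ≈ 2.8712 half-lives.
Fraction remaining = (1/2)^2.8712 ≈ 0.13667.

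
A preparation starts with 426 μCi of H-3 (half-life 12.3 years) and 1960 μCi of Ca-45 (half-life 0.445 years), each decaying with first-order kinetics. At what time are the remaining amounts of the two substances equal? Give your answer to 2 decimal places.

Set 426·(1/2)^(t/12.3) = 1960·(1/2)^(t/0.445).
Taking log₂: log₂(426/1960) = t·(1/12.3 − 1/0.445).
log₂(0.21735) = -2.2019; 1/12.3 − 1/0.445 = -2.1659.
t = -2.2019 / -2.1659 ≈ 1.0166 years.

1.02 years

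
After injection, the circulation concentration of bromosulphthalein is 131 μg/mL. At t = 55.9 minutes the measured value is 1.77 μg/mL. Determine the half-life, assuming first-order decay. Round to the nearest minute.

9 minutes

A/A₀ = 1.77/131 ≈ 0.013511.
n = log₂(74.011) ≈ 6.2097 half-lives elapsed in 55.9 minutes.
t½ = 55.9/6.2097 ≈ 9.0021 minutes.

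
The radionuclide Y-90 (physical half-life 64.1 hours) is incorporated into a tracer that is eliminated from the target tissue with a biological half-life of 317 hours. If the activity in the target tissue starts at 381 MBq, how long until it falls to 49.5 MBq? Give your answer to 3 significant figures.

157 hours

1/t_eff = 1/t_phys + 1/t_biol = 1/64.1 + 1/317 = 0.018755 per hour.
t_eff = 64.1 × 317 / (64.1 + 317) ≈ 53.319 hours.
n = log₂(381/49.5) ≈ 2.9443; t = 2.9443 × 53.319 ≈ 156.99 hours.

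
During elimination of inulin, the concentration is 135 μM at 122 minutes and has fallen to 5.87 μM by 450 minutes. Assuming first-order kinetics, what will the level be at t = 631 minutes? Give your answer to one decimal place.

1.0 μM

Over Δt = 450 − 122 = 328 minutes, the level fell by a factor of 135/5.87 ≈ 22.998.
n = log₂(22.998) ≈ 4.5235 half-lives, so t½ = 328/4.5235 ≈ 72.511 minutes.
From t = 450 to t = 631: 5.87 × (1/2)^((631−450)/72.511) ≈ 1.0404 μM.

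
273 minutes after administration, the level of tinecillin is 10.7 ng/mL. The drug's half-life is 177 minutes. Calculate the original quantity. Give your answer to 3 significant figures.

Number of half-lives elapsed: n = 273/177 ≈ 1.5424.
A₀ = A × 2^n = 10.7 × 2^1.5424 = 10.7 × 2.9127 ≈ 31.166 ng/mL.

31.2 ng/mL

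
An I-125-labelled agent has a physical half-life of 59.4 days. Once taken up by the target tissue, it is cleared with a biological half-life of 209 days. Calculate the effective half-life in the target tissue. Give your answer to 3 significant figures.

1/t_eff = 1/t_phys + 1/t_biol = 1/59.4 + 1/209 = 0.02162 per day.
t_eff = 59.4 × 209 / (59.4 + 209) ≈ 46.254 days.

46.3 days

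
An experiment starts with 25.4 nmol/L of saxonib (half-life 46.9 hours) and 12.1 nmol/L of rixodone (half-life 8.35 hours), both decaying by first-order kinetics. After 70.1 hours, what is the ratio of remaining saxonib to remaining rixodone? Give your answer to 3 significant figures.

saxonib: 25.4 × (1/2)^(70.1/46.9) = 25.4 × (1/2)^1.4947 ≈ 9.0135 nmol/L.
rixodone: 12.1 × (1/2)^(70.1/8.35) = 12.1 × (1/2)^8.3952 ≈ 0.03594 nmol/L.
Ratio ≈ 9.0135 / 0.03594 ≈ 250.79.

251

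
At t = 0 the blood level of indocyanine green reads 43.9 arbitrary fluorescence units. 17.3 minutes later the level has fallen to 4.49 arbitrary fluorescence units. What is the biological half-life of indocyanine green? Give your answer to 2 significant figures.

5.3 minutes

A/A₀ = 4.49/43.9 ≈ 0.10228.
n = log₂(9.7773) ≈ 3.2894 half-lives elapsed in 17.3 minutes.
t½ = 17.3/3.2894 ≈ 5.2593 minutes.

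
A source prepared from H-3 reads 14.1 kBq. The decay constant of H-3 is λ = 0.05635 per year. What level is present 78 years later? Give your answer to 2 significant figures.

0.17 kBq

t½ = ln 2 / λ = 0.69315 / 0.05635 ≈ 12.301 years.
Number of half-lives: n = 78/12.301 ≈ 6.3411.
Remaining = 14.1 × (1/2)^6.3411 = 14.1 × 0.012335 ≈ 0.17393 kBq.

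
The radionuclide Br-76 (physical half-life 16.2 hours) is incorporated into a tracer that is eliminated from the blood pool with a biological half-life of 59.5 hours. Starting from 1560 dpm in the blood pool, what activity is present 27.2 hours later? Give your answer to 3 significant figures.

355 dpm

1/t_eff = 1/t_phys + 1/t_biol = 1/16.2 + 1/59.5 = 0.078535 per hour.
t_eff = 16.2 × 59.5 / (16.2 + 59.5) ≈ 12.733 hours.
Remaining = 1560 × (1/2)^(27.2/12.733) = 1560 × (1/2)^2.1362 ≈ 354.88 dpm.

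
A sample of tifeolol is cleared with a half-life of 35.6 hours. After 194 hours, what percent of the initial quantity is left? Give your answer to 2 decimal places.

2.29%

n = 194/35.6 ≈ 5.4494 half-lives.
Fraction remaining = (1/2)^5.4494 ≈ 0.022885, i.e. 2.2885%.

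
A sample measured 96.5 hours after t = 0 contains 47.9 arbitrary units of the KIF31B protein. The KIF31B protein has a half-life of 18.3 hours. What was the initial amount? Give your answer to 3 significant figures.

Number of half-lives elapsed: n = 96.5/18.3 ≈ 5.2732.
A₀ = A × 2^n = 47.9 × 2^5.2732 = 47.9 × 38.672 ≈ 1852.4 arbitrary units.

1850 arbitrary units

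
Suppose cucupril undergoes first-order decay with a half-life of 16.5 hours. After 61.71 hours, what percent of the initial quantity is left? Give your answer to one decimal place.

n = 61.71/16.5 ≈ 3.74 half-lives.
Fraction remaining = (1/2)^3.74 ≈ 0.074842, i.e. 7.4842%.

7.5%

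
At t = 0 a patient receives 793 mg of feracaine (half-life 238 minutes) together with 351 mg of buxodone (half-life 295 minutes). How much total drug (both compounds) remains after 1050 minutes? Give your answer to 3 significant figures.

feracaine: 793 × (1/2)^(1050/238) = 793 × (1/2)^4.4118 ≈ 37.256 mg.
buxodone: 351 × (1/2)^(1050/295) = 351 × (1/2)^3.5593 ≈ 29.774 mg.
Total = 37.256 + 29.774 ≈ 67.031 mg.

67.0 mg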